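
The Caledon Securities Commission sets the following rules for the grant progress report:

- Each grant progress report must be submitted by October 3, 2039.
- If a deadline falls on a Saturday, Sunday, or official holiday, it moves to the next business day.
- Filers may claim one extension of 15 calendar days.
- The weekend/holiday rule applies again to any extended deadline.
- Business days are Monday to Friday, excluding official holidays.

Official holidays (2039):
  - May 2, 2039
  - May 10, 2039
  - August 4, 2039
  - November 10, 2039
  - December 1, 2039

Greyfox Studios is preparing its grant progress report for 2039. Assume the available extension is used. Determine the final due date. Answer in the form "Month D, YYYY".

Start from the fixed due date, October 3, 2039.
October 3, 2039 is a Monday and not a listed holiday, so it stands.
With the 15-day extension, October 3, 2039 becomes October 18, 2039.
October 18, 2039 falls on a Tuesday, which is a business day, so no adjustment is needed.
So the filing is due October 18, 2039.

October 18, 2039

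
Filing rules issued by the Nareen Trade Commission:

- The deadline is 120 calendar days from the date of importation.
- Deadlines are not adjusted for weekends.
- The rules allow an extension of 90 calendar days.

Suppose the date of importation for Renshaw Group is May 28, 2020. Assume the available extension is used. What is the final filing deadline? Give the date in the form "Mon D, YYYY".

From May 28, 2020, 120 calendar days later is Sep 25, 2020.
Sep 25, 2020 is a Friday; no weekend or holiday adjustment applies.
With the 90-day extension, Sep 25, 2020 becomes Dec 24, 2020.
No adjustment is made for weekends or holidays, so Dec 24, 2020 stands.
The final due date is Dec 24, 2020.

Dec 24, 2020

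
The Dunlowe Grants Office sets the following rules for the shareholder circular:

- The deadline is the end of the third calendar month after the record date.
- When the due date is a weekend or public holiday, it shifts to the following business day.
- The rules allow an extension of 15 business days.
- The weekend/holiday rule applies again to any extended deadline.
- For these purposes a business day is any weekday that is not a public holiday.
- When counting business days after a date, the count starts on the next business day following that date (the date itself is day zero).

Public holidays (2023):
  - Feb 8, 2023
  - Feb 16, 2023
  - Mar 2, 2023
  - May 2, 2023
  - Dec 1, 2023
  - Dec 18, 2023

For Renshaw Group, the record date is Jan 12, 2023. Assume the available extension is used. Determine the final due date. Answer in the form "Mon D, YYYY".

The third month after Jan 12, 2023 is April 2023, whose last day is Apr 30, 2023.
Apr 30, 2023 falls on a Sunday. Rolling to the next business day gives May 1, 2023, a Monday.
Applying the 15-business-day extension: 15 business days after May 1, 2023 is May 23, 2023.
May 23, 2023 (Tuesday) is already a business day.
So the filing is due May 23, 2023.

May 23, 2023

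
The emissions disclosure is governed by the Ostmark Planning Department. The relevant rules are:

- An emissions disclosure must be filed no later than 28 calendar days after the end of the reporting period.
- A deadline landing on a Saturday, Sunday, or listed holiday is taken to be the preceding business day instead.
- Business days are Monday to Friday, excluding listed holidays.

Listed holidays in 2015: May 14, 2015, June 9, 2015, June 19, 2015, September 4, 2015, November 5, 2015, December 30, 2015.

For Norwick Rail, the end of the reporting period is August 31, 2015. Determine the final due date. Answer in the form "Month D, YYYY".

Adding 28 calendar days to August 31, 2015 gives September 28, 2015.
September 28, 2015 falls on a Monday, which is a business day, so no adjustment is needed.
So the filing is due September 28, 2015.

September 28, 2015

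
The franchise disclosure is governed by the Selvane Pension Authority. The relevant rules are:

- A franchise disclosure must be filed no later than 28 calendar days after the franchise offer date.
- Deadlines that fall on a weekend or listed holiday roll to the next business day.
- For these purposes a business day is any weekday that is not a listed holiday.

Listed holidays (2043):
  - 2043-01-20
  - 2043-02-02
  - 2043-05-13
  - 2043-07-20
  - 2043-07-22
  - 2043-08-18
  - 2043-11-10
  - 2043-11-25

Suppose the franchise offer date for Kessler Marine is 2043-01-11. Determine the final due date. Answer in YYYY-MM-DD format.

From 2043-01-11, 28 calendar days later is 2043-02-08.
2043-02-08 is a Sunday; the next business day is 2043-02-09 (Monday).
So the filing is due 2043-02-09.

2043-02-09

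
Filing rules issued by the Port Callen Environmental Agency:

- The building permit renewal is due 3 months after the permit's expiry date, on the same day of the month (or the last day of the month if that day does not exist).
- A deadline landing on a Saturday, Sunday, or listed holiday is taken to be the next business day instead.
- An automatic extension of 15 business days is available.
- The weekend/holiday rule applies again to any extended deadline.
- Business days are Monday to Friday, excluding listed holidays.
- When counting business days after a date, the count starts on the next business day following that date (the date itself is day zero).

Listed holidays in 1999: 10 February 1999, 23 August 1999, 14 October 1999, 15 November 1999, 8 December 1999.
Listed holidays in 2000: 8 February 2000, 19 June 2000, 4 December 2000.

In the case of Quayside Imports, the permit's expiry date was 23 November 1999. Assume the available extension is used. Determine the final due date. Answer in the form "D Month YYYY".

3 months from 23 November 1999 is 23 February 2000.
23 February 2000 falls on a Wednesday, which is a business day, so no adjustment is needed.
Applying the 15-business-day extension: 15 business days after 23 February 2000 is 15 March 2000.
15 March 2000 falls on a Wednesday, which is a business day, so no adjustment is needed.
The final due date is 15 March 2000.

15 March 2000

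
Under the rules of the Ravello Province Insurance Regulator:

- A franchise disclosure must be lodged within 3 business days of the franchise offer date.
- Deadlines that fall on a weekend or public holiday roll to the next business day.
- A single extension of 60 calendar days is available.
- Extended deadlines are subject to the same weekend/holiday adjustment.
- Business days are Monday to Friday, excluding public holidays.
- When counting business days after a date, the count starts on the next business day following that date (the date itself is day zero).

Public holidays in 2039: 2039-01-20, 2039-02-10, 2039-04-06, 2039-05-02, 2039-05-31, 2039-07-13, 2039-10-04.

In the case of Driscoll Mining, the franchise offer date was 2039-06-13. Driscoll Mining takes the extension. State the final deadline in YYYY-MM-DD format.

Starting the day after 2039-06-13 and counting 3 business days lands on 2039-06-16.
2039-06-16 falls on a Thursday, which is a business day, so no adjustment is needed.
Applying the 60-calendar-day extension: 2039-06-16 + 60 days = 2039-08-15.
Since 2039-08-15 is a Monday and not a holiday, the date is unchanged.
So the filing is due 2039-08-15.

2039-08-15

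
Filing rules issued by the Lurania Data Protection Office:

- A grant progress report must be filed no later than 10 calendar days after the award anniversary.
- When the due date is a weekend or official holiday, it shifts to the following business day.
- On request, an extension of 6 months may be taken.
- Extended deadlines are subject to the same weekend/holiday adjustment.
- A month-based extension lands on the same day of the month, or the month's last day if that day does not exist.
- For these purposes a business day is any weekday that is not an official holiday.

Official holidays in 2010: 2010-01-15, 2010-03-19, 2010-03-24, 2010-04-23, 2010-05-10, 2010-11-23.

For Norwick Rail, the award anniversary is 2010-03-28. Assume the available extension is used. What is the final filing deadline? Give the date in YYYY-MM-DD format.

2010-10-07

10 calendar days after 2010-03-28 is 2010-04-07.
2010-04-07 falls on a Wednesday, which is a business day, so no adjustment is needed.
The 6 months extension carries 2010-04-07 to 2010-10-07.
2010-10-07 falls on a Thursday, which is a business day, so no adjustment is needed.
So the filing is due 2010-10-07.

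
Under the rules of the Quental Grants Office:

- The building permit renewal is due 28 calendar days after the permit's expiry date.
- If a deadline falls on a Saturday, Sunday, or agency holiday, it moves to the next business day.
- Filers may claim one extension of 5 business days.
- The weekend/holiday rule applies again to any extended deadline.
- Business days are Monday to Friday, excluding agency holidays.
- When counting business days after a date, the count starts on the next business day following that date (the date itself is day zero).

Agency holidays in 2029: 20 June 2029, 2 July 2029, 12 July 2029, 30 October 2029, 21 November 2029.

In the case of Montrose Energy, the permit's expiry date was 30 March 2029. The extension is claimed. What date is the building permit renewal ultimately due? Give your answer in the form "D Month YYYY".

From 30 March 2029, 28 calendar days later is 27 April 2029.
27 April 2029 is a Friday and not a listed holiday, so it stands.
The 5-business-day extension runs from 27 April 2029 to 4 May 2029.
4 May 2029 is a Friday and not a listed holiday, so it stands.
So the filing is due 4 May 2029.

4 May 2029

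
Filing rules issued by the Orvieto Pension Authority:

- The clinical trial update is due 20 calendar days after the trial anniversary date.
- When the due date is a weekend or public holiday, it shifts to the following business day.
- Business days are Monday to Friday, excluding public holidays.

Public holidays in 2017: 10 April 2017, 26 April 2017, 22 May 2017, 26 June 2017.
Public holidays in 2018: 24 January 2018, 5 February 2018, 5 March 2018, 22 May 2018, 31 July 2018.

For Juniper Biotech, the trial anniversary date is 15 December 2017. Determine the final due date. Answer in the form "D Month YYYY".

Trigger date 15 December 2017 + 20 calendar days = 4 January 2018.
Since 4 January 2018 is a Thursday and not a holiday, the date is unchanged.
Final deadline: 4 January 2018.

4 January 2018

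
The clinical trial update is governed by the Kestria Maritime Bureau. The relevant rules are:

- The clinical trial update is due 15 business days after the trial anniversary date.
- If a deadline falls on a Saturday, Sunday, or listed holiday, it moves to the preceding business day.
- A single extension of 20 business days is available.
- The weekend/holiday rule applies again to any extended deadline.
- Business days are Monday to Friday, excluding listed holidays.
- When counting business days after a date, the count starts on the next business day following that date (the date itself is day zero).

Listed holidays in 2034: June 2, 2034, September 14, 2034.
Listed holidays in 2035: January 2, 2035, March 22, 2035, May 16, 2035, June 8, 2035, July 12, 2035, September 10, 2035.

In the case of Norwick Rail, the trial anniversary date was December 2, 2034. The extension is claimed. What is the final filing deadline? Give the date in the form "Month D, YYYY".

Starting the day after December 2, 2034 and counting 15 business days lands on December 22, 2034.
December 22, 2034 falls on a Friday, which is a business day, so no adjustment is needed.
Applying the 20-business-day extension: 20 business days after December 22, 2034 is January 22, 2035.
January 22, 2035 is a Monday and not a listed holiday, so it stands.
Deadline: January 22, 2035.

January 22, 2035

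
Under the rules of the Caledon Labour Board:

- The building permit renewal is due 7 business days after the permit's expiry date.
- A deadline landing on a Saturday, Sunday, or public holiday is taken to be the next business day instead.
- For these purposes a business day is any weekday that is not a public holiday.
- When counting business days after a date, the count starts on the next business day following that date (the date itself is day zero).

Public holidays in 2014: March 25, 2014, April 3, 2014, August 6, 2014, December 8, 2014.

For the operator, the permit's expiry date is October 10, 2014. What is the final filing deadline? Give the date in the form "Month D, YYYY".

7 business days after October 10, 2014, excluding weekends and holidays, is October 21, 2014.
Since October 21, 2014 is a Tuesday and not a holiday, the date is unchanged.
So the filing is due October 21, 2014.

October 21, 2014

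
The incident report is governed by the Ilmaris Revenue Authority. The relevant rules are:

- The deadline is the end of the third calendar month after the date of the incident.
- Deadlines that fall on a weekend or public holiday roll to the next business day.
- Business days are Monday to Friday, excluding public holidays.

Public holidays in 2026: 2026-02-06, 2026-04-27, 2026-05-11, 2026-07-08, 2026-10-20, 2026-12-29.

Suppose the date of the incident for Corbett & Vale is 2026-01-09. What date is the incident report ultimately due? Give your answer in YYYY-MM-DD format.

3 months after 2026-01-09 is April 2026; that month ends on 2026-04-30.
Since 2026-04-30 is a Thursday and not a holiday, the date is unchanged.
Deadline: 2026-04-30.

2026-04-30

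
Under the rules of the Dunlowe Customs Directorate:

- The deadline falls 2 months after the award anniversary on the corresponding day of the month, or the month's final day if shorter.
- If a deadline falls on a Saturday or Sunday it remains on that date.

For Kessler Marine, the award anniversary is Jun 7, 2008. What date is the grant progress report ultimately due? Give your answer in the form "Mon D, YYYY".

Aug 7, 2008

Moving 2 months forward from Jun 7, 2008 on the corresponding day gives Aug 7, 2008.
Aug 7, 2008 is a Thursday; no weekend or holiday adjustment applies.
So the filing is due Aug 7, 2008.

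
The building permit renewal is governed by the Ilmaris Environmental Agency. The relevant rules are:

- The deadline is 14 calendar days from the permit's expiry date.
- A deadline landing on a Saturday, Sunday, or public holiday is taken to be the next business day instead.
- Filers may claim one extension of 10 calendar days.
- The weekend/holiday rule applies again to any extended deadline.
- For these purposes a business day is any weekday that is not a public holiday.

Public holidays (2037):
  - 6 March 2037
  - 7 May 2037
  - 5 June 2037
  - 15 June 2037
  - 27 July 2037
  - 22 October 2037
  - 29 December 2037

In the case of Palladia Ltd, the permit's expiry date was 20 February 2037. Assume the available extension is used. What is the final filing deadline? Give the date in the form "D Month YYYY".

19 March 2037

Trigger date 20 February 2037 + 14 calendar days = 6 March 2037.
6 March 2037 is a listed holiday; the next business day is 9 March 2037 (Monday).
Add the 10 calendar-day extension to 9 March 2037: 19 March 2037.
Since 19 March 2037 is a Thursday and not a holiday, the date is unchanged.
The final due date is 19 March 2037.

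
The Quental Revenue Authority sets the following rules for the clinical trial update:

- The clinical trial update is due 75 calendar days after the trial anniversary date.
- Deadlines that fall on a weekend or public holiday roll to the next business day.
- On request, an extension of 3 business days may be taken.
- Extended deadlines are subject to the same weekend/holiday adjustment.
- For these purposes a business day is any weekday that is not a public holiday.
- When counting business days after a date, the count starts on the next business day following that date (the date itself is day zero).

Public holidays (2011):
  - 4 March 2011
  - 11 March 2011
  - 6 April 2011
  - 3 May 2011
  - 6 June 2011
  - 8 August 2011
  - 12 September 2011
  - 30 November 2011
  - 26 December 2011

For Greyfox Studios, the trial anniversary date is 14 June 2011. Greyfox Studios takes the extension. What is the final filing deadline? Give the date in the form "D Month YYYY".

Trigger date 14 June 2011 + 75 calendar days = 28 August 2011.
Because 28 August 2011 is a Sunday, the deadline becomes 29 August 2011 (Monday).
Counting 3 further business days from 29 August 2011 reaches 1 September 2011.
Since 1 September 2011 is a Thursday and not a holiday, the date is unchanged.
Deadline: 1 September 2011.

1 September 2011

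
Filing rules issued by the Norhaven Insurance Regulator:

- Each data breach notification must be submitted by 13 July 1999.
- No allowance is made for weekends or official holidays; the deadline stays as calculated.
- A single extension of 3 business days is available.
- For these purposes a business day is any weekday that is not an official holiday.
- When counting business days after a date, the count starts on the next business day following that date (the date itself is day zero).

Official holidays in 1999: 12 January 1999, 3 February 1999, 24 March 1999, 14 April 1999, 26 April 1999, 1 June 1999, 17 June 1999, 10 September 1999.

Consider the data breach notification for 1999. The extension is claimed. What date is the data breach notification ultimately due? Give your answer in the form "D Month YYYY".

The statutory due date is 13 July 1999.
13 July 1999 falls on a Tuesday. The rules make no weekend/holiday allowance, so it remains 13 July 1999.
The 3-business-day extension runs from 13 July 1999 to 16 July 1999.
16 July 1999 falls on a Friday. The rules make no weekend/holiday allowance, so it remains 16 July 1999.
The final due date is 16 July 1999.

16 July 1999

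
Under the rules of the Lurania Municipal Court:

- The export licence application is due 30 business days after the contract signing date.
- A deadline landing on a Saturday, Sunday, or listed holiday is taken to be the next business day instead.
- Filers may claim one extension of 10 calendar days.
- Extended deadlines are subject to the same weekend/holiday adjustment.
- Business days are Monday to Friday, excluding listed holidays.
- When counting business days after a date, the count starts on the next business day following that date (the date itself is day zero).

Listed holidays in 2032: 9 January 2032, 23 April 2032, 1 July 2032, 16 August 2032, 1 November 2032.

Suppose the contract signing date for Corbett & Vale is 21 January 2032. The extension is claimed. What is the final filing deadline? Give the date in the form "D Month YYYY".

15 March 2032

Starting the day after 21 January 2032 and counting 30 business days lands on 3 March 2032.
3 March 2032 (Wednesday) is already a business day.
The 10-calendar-day extension moves the deadline from 3 March 2032 to 13 March 2032.
13 March 2032 falls on a Saturday. Rolling to the next business day gives 15 March 2032, a Monday.
Deadline: 15 March 2032.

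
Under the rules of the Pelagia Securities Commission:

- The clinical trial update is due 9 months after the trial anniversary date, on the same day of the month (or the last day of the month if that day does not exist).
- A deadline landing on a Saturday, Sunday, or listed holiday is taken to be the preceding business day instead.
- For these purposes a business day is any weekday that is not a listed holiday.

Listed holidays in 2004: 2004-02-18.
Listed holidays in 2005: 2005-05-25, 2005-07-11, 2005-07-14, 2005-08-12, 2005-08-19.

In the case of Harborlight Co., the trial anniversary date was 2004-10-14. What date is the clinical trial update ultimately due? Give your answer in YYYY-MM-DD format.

2005-07-13

9 months after 2004-10-14, on the same day of the month, is 2005-07-14.
2005-07-14 is a listed holiday, so it moves to the preceding business day, 2005-07-13 (Wednesday).
Final deadline: 2005-07-13.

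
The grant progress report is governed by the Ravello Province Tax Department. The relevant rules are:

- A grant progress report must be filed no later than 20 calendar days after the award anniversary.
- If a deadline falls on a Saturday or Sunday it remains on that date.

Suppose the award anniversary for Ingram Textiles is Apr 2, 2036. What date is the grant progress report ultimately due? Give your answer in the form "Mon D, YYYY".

Apr 22, 2036

From Apr 2, 2036, 20 calendar days later is Apr 22, 2036.
Apr 22, 2036 is a Tuesday; no weekend or holiday adjustment applies.
So the filing is due Apr 22, 2036.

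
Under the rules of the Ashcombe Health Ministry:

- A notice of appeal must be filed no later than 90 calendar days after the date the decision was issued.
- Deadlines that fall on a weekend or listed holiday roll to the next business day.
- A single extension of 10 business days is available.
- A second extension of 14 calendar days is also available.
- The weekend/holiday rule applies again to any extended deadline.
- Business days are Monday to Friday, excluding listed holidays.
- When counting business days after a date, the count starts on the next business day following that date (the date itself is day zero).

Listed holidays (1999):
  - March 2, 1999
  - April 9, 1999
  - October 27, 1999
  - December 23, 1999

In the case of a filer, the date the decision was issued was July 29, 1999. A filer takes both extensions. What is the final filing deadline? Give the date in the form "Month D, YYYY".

90 calendar days after July 29, 1999 is October 27, 1999.
October 27, 1999 falls on a listed holiday. Rolling to the next business day gives October 28, 1999, a Thursday.
Counting 10 further business days from October 28, 1999 reaches November 11, 1999.
November 11, 1999 (Thursday) is already a business day.
The 14-calendar-day extension moves the deadline from November 11, 1999 to November 25, 1999.
November 25, 1999 falls on a Thursday, which is a business day, so no adjustment is needed.
The final due date is November 25, 1999.

November 25, 1999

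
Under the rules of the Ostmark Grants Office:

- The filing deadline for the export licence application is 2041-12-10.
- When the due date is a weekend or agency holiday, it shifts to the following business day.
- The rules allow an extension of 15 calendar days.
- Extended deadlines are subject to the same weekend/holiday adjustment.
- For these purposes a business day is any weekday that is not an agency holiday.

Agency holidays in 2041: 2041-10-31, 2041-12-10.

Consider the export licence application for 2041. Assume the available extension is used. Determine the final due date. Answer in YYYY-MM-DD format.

Start from the fixed due date, 2041-12-10.
Because 2041-12-10 is a listed holiday, the deadline becomes 2041-12-11 (Wednesday).
Add the 15 calendar-day extension to 2041-12-11: 2041-12-26.
2041-12-26 (Thursday) is already a business day.
The final due date is 2041-12-26.

2041-12-26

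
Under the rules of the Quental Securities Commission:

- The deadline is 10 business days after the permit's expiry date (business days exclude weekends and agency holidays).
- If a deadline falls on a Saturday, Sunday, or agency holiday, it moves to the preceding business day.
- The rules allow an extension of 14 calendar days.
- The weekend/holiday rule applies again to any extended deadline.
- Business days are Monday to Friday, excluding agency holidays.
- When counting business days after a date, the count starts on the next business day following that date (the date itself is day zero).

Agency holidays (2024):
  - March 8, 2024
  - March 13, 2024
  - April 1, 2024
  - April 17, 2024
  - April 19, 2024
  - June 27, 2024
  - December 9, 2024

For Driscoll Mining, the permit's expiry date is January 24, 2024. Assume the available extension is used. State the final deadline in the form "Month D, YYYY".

February 21, 2024

Counting 10 business days after January 24, 2024 (skipping weekends and listed holidays) reaches February 7, 2024.
February 7, 2024 falls on a Wednesday, which is a business day, so no adjustment is needed.
The 14-calendar-day extension moves the deadline from February 7, 2024 to February 21, 2024.
February 21, 2024 (Wednesday) is already a business day.
The final due date is February 21, 2024.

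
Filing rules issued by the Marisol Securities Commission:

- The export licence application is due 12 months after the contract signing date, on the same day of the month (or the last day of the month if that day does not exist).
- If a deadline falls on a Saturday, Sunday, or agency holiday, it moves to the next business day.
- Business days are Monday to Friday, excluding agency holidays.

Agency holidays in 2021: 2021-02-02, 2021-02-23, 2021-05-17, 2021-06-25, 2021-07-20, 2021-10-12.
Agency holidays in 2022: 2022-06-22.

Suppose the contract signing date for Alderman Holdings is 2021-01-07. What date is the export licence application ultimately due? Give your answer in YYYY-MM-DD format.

2022-01-07

Moving 12 months forward from 2021-01-07 on the corresponding day gives 2022-01-07.
2022-01-07 (Friday) is already a business day.
So the filing is due 2022-01-07.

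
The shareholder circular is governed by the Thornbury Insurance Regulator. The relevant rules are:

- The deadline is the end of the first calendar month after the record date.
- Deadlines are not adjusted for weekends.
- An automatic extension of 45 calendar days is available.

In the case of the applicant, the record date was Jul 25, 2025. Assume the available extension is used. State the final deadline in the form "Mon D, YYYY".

Oct 15, 2025

1 month after Jul 25, 2025 falls in August 2025; the last day of that month is Aug 31, 2025.
Aug 31, 2025 is a Sunday; no weekend or holiday adjustment applies.
Applying the 45-calendar-day extension: Aug 31, 2025 + 45 days = Oct 15, 2025.
No adjustment is made for weekends or holidays, so Oct 15, 2025 stands.
Deadline: Oct 15, 2025.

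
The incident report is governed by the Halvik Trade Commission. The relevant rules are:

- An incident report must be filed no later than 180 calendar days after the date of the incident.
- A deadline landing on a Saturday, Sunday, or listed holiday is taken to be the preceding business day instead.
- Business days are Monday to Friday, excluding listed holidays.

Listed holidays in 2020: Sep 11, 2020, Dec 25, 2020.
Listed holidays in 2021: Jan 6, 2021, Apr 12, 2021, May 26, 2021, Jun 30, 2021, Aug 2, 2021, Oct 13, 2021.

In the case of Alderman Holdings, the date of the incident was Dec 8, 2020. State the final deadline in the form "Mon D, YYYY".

Jun 4, 2021

180 calendar days after Dec 8, 2020 is Jun 6, 2021.
Jun 6, 2021 is a Sunday, so it moves to the preceding business day, Jun 4, 2021 (Friday).
Final deadline: Jun 4, 2021.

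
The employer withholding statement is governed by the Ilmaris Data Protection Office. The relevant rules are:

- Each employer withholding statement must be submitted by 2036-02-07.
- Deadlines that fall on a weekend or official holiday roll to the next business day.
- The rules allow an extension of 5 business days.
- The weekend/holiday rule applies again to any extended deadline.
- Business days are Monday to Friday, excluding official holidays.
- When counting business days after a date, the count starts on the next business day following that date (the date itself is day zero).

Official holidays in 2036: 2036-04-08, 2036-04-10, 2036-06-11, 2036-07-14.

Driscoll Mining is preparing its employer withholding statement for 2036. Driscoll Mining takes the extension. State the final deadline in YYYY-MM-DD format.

2036-02-14

Start from the fixed due date, 2036-02-07.
Since 2036-02-07 is a Thursday and not a holiday, the date is unchanged.
Applying the 5-business-day extension: 5 business days after 2036-02-07 is 2036-02-14.
Since 2036-02-14 is a Thursday and not a holiday, the date is unchanged.
The final due date is 2036-02-14.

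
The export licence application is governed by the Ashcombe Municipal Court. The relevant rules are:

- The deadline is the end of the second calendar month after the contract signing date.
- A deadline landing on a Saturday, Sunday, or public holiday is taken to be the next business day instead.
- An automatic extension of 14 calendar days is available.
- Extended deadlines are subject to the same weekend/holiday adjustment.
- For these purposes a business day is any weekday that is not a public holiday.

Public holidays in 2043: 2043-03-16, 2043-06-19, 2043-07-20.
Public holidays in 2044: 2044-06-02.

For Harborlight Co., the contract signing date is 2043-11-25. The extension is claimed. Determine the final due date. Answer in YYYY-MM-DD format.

2044-02-15

The second month after 2043-11-25 is January 2044, whose last day is 2044-01-31.
Because 2044-01-31 is a Sunday, the deadline becomes 2044-02-01 (Monday).
With the 14-day extension, 2044-02-01 becomes 2044-02-15.
2044-02-15 falls on a Monday, which is a business day, so no adjustment is needed.
So the filing is due 2044-02-15.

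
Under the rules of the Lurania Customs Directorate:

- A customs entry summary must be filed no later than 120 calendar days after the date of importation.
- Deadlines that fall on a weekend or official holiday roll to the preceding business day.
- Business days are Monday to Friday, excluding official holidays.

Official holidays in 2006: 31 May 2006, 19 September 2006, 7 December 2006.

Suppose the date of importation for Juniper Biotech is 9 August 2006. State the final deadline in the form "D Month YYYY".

6 December 2006

Trigger date 9 August 2006 + 120 calendar days = 7 December 2006.
7 December 2006 is a listed holiday, so it moves to the preceding business day, 6 December 2006 (Wednesday).
Final deadline: 6 December 2006.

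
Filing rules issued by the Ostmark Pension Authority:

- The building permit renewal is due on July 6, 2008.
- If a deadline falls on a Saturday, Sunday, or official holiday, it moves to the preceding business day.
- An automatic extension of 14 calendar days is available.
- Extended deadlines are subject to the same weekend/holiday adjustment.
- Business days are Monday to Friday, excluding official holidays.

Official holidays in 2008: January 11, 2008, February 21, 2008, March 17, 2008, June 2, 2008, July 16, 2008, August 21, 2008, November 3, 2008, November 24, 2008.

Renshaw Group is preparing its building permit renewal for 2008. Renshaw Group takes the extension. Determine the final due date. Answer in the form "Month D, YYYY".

July 18, 2008

Start from the fixed due date, July 6, 2008.
Because July 6, 2008 is a Sunday, the deadline becomes July 4, 2008 (Friday).
With the 14-day extension, July 4, 2008 becomes July 18, 2008.
Since July 18, 2008 is a Friday and not a holiday, the date is unchanged.
Deadline: July 18, 2008.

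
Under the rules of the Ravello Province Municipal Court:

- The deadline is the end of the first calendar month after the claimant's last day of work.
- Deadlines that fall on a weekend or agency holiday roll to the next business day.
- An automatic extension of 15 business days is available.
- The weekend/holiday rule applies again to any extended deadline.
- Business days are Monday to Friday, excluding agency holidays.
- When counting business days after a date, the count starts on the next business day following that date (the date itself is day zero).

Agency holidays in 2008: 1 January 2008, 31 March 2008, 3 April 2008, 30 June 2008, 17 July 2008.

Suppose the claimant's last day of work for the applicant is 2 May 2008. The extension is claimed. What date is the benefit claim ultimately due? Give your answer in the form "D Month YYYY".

1 month after 2 May 2008 falls in June 2008; the last day of that month is 30 June 2008.
Because 30 June 2008 is a listed holiday, the deadline becomes 1 July 2008 (Tuesday).
The 15-business-day extension runs from 1 July 2008 to 23 July 2008.
23 July 2008 (Wednesday) is already a business day.
So the filing is due 23 July 2008.

23 July 2008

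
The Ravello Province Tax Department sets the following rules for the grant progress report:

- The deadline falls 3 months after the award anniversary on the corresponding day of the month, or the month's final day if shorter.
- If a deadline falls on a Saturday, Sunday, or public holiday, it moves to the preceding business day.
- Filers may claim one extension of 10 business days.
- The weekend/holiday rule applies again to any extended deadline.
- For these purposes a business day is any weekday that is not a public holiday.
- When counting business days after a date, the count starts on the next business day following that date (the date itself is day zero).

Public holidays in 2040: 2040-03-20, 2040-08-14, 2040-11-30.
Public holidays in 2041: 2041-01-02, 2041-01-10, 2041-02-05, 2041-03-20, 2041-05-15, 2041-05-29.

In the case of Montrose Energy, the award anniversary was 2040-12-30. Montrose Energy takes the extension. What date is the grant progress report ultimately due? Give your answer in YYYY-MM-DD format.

2041-04-12

3 months from 2040-12-30 is 2041-03-30.
2041-03-30 is a Saturday; the preceding business day is 2041-03-29 (Friday).
Applying the 10-business-day extension: 10 business days after 2041-03-29 is 2041-04-12.
Since 2041-04-12 is a Friday and not a holiday, the date is unchanged.
Deadline: 2041-04-12.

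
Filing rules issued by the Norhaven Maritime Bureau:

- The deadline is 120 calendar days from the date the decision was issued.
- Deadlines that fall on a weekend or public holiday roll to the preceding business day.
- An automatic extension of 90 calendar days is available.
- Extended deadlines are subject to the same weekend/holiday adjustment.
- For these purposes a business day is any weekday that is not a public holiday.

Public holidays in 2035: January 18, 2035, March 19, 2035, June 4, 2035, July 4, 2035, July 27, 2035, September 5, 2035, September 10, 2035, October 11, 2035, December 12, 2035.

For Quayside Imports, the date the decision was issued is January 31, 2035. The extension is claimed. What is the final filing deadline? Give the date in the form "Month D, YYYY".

August 29, 2035

Adding 120 calendar days to January 31, 2035 gives May 31, 2035.
May 31, 2035 is a Thursday and not a listed holiday, so it stands.
Add the 90 calendar-day extension to May 31, 2035: August 29, 2035.
Since August 29, 2035 is a Wednesday and not a holiday, the date is unchanged.
Deadline: August 29, 2035.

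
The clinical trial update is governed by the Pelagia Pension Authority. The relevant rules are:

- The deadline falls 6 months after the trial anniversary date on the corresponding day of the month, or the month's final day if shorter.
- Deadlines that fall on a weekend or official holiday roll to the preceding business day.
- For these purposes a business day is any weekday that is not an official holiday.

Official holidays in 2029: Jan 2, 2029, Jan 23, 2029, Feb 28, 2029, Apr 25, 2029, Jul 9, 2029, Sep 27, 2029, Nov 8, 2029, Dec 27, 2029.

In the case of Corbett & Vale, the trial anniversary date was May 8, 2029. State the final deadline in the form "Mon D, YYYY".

Nov 7, 2029

6 months after May 8, 2029, on the same day of the month, is Nov 8, 2029.
Nov 8, 2029 is a listed holiday, so it moves to the preceding business day, Nov 7, 2029 (Wednesday).
Deadline: Nov 7, 2029.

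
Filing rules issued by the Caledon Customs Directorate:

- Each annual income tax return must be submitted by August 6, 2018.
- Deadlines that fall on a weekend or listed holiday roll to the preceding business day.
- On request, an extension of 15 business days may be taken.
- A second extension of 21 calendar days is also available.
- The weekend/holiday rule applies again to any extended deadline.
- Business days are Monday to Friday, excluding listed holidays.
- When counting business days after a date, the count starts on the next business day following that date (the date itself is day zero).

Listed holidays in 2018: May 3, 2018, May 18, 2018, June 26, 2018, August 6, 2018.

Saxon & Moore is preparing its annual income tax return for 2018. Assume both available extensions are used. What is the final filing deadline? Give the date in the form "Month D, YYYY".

September 17, 2018

The stated deadline is August 6, 2018.
August 6, 2018 falls on a listed holiday. Rolling to the preceding business day gives August 3, 2018, a Friday.
Counting 15 further business days from August 3, 2018 reaches August 27, 2018.
August 27, 2018 falls on a Monday, which is a business day, so no adjustment is needed.
Add the 21 calendar-day extension to August 27, 2018: September 17, 2018.
September 17, 2018 is a Monday and not a listed holiday, so it stands.
So the filing is due September 17, 2018.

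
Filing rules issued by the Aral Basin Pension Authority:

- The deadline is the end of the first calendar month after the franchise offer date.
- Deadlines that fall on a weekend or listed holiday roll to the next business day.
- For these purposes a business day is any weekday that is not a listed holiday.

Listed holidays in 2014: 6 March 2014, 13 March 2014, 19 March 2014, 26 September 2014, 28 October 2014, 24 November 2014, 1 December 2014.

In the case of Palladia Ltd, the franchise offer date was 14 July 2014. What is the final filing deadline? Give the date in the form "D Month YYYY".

1 September 2014

1 month after 14 July 2014 falls in August 2014; the last day of that month is 31 August 2014.
31 August 2014 is a Sunday; the next business day is 1 September 2014 (Monday).
Deadline: 1 September 2014.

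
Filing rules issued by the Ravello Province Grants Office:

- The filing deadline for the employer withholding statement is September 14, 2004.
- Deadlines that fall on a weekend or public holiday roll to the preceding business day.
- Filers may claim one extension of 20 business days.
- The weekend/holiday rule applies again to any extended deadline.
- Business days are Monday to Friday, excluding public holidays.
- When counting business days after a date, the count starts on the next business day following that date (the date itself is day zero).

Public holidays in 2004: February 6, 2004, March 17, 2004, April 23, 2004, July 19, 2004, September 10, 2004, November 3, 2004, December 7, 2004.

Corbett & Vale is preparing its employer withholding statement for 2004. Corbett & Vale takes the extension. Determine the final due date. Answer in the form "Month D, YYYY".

October 12, 2004

Start from the fixed due date, September 14, 2004.
September 14, 2004 is a Tuesday and not a listed holiday, so it stands.
The 20-business-day extension runs from September 14, 2004 to October 12, 2004.
October 12, 2004 falls on a Tuesday, which is a business day, so no adjustment is needed.
Final deadline: October 12, 2004.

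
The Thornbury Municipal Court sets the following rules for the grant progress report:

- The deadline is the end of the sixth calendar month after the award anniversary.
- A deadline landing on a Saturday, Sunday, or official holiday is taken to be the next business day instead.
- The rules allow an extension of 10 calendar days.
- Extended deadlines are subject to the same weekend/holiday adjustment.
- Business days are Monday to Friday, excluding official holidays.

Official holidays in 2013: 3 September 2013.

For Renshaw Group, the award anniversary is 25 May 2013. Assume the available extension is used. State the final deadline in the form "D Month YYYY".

6 months after 25 May 2013 falls in November 2013; the last day of that month is 30 November 2013.
Because 30 November 2013 is a Saturday, the deadline becomes 2 December 2013 (Monday).
Add the 10 calendar-day extension to 2 December 2013: 12 December 2013.
12 December 2013 (Thursday) is already a business day.
Final deadline: 12 December 2013.

12 December 2013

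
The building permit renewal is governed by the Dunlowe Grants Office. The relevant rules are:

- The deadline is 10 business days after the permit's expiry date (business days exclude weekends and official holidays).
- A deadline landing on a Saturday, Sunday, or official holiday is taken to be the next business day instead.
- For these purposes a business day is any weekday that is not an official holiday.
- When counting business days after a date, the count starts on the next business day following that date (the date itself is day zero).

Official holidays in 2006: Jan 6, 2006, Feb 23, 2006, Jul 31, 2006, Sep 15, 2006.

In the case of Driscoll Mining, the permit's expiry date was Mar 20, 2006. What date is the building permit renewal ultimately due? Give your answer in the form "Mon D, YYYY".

Apr 3, 2006

Counting 10 business days after Mar 20, 2006 (skipping weekends and listed holidays) reaches Apr 3, 2006.
Apr 3, 2006 (Monday) is already a business day.
The final due date is Apr 3, 2006.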